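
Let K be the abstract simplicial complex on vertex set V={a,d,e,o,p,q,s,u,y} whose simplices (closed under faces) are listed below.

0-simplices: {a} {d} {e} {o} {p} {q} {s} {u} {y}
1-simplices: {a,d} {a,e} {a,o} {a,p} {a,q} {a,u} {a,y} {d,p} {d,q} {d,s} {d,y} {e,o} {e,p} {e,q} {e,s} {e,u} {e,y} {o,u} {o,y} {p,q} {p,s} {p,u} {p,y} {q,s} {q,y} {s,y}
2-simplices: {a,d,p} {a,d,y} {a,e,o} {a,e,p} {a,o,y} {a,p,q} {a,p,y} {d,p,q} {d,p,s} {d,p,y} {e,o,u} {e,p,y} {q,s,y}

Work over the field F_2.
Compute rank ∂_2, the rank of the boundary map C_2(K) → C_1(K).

n_0=9 n_1=26 n_2=13  [Z2]
∂1: piv[ad,ae,ao,ap,aq,au,ay,ds] rk=8  ker:dp,dq,dy,eo,ep,eq,es,eu,ey,ou,oy,pq,ps,pu,py,qs,qy,sy
∂2: piv[adp,ady,aeo,aep,aoy,apq,apy,dpq,dps,eou,epy,qsy] rk=12  ker:dpy
rk∂_2=12

rank∂_2=12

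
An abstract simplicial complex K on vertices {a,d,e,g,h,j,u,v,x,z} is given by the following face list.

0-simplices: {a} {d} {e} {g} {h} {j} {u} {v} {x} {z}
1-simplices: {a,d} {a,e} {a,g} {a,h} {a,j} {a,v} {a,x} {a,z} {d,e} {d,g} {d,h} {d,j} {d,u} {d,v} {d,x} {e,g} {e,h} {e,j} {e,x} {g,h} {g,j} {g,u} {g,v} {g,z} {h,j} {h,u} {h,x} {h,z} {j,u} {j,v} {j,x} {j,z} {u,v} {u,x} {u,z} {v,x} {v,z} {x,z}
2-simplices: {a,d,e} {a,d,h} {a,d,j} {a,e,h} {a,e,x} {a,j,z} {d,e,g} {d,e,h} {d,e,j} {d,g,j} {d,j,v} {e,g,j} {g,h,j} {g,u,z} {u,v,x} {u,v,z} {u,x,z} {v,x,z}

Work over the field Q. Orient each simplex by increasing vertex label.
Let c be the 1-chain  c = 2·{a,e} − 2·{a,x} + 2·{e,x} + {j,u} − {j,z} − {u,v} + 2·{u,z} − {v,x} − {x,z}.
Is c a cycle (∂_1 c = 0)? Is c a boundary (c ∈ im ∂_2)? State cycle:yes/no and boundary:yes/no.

cycle:yes boundary:no

n_0=10 n_1=38 n_2=18  [Q]
∂1: piv[ad,ae,ag,ah,aj,av,ax,az,du] rk=9  ker:de,dg,dh,dj,dv,dx,eg,eh,ej,ex,gh,gj,gu,gv,gz,hj,hu,hx,hz,ju,jv,jx,jz,uv,ux,uz,vx,vz,xz
∂2: piv[ade,adh,adj,aeh,aex,ajz,deg,dej,dgj,djv,ghj,guz,uvx,uvz,uxz] rk=15  ker:deh,egj,vxz
∂1c = 0
c vs im∂2: residual ≠ 0 ⇒ not boundary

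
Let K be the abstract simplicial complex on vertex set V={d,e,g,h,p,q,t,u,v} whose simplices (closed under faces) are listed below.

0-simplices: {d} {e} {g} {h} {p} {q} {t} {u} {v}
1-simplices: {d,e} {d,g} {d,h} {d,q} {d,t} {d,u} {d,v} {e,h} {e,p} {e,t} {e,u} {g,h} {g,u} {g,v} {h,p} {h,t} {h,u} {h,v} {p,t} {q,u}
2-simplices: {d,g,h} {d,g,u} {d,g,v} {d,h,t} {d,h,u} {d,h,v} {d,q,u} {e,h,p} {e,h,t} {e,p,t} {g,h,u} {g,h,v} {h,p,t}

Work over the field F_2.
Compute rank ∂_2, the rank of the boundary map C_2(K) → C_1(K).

rank∂_2=10

n_0=9 n_1=20 n_2=13  [Z2]
∂1: piv[de,dg,dh,dq,dt,du,dv,ep] rk=8  ker:eh,et,eu,gh,gu,gv,hp,ht,hu,hv,pt,qu
∂2: piv[dgh,dgu,dgv,dht,dhu,dhv,dqu,ehp,eht,ept] rk=10  ker:ghu,ghv,hpt
rk∂_2=10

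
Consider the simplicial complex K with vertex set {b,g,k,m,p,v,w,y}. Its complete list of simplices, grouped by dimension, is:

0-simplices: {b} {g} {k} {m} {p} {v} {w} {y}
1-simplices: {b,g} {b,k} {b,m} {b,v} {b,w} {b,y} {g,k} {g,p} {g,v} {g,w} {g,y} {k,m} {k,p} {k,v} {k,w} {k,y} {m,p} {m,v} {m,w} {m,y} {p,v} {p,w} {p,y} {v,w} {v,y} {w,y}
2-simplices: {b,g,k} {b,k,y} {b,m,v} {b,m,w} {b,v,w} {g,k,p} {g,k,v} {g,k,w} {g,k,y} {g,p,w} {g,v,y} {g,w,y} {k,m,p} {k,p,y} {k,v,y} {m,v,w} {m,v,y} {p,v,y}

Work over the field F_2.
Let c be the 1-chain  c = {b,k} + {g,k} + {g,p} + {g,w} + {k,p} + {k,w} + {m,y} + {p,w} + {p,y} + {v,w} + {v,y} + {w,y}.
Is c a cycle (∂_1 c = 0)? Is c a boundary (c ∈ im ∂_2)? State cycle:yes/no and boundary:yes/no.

n_0=8 n_1=26 n_2=18  [Z2]
∂1: piv[bg,bk,bm,bv,bw,by,gp] rk=7  ker:gk,gv,gw,gy,km,kp,kv,kw,ky,mp,mv,mw,my,pv,pw,py,vw,vy,wy
∂2: piv[bgk,bky,bmv,bmw,bvw,gkp,gkv,gkw,gky,gpw,gvy,gwy,kmp,kpy,mvy,pvy] rk=16  ker:kvy,mvw
∂1c = {b} + {g} + {m} + {w}

cycle:no boundary:no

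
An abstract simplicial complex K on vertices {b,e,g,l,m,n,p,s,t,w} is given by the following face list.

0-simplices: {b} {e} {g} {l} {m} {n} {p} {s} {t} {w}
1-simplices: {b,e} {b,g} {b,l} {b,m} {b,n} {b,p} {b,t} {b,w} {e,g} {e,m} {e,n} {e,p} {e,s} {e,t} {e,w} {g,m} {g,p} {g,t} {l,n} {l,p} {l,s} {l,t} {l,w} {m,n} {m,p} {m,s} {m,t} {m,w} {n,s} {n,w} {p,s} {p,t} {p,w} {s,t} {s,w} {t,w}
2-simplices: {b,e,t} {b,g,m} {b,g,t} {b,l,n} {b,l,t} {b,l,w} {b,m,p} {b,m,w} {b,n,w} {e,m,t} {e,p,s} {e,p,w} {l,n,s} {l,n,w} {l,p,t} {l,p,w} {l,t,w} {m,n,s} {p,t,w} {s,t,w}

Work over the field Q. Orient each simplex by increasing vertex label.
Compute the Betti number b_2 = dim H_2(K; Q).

b_2=2

n_0=10 n_1=36 n_2=20  [Q]
∂1: piv[be,bg,bl,bm,bn,bp,bt,bw,es] rk=9  ker:eg,em,en,ep,et,ew,gm,gp,gt,ln,lp,ls,lt,lw,mn,mp,ms,mt,mw,ns,nw,ps,pt,pw,st,sw,tw
∂2: piv[bet,bgm,bgt,bln,blt,blw,bmp,bmw,bnw,emt,eps,epw,lns,lpt,lpw,ltw,mns,stw] rk=18  ker:lnw,ptw
b_2=(20−18)−0=2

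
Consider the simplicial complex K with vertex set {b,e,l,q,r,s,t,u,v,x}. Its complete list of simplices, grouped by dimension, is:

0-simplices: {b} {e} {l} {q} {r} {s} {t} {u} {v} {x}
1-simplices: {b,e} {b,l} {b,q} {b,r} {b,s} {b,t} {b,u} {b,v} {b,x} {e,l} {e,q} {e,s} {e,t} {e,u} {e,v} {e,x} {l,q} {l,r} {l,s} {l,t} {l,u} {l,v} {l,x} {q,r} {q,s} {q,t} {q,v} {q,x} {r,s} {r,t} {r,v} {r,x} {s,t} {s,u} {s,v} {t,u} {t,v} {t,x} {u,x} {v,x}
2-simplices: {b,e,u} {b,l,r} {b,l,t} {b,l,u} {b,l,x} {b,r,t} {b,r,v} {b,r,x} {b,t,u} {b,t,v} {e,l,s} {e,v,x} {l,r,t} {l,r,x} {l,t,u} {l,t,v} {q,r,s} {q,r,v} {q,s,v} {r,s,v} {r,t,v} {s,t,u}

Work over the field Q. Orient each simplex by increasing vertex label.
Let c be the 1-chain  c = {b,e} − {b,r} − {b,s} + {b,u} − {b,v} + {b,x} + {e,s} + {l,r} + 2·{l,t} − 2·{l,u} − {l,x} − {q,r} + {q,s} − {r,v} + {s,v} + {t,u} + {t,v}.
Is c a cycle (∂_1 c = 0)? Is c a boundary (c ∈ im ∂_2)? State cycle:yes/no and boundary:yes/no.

cycle:yes boundary:no

n_0=10 n_1=40 n_2=22  [Q]
∂1: piv[be,bl,bq,br,bs,bt,bu,bv,bx] rk=9  ker:el,eq,es,et,eu,ev,ex,lq,lr,ls,lt,lu,lv,lx,qr,qs,qt,qv,qx,rs,rt,rv,rx,st,su,sv,tu,tv,tx,ux,vx
∂2: piv[beu,blr,blt,blu,blx,brt,brv,brx,btu,btv,els,evx,ltv,qrs,qrv,qsv,stu] rk=17  ker:lrt,lrx,ltu,rsv,rtv
∂1c = 0
c vs im∂2: residual ≠ 0 ⇒ not boundary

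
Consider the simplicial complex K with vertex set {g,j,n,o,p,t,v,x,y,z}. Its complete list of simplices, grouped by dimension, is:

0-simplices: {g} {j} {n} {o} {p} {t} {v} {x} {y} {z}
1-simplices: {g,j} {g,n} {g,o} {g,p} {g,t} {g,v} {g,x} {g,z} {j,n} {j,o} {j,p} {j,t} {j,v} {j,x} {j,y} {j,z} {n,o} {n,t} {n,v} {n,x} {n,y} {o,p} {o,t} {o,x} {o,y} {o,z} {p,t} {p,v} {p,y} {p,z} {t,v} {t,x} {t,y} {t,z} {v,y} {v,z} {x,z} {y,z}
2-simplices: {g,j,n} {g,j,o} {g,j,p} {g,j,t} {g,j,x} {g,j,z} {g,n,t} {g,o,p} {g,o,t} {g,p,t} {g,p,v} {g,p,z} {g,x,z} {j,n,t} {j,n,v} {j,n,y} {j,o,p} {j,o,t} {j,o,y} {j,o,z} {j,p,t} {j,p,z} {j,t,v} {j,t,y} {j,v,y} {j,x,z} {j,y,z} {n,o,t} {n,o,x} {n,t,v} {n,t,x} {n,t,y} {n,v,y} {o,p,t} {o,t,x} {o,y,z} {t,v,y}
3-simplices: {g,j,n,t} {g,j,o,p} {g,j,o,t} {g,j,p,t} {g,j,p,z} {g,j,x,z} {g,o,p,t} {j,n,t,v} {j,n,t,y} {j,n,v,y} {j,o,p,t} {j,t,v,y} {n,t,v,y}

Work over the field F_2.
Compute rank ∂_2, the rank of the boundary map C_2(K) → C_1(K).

n_0=10 n_1=38 n_2=37 n_3=13  [Z2]
∂1: piv[gj,gn,go,gp,gt,gv,gx,gz,jy] rk=9  ker:jn,jo,jp,jt,jv,jx,jz,no,nt,nv,nx,ny,op,ot,ox,oy,oz,pt,pv,py,pz,tv,tx,ty,tz,vy,vz,xz,yz
∂2: piv[gjn,gjo,gjp,gjt,gjx,gjz,gnt,gop,got,gpt,gpv,gpz,gxz,jnv,jny,joy,joz,jtv,jty,jvy,jyz,not,nox,ntx] rk=24  ker:jnt,jop,jot,jpt,jpz,jxz,ntv,nty,nvy,opt,otx,oyz,tvy
∂3: piv[gjnt,gjop,gjot,gjpt,gjpz,gjxz,gopt,jntv,jnty,jnvy,jtvy] rk=11  ker:jopt,ntvy
rk∂_2=24

rank∂_2=24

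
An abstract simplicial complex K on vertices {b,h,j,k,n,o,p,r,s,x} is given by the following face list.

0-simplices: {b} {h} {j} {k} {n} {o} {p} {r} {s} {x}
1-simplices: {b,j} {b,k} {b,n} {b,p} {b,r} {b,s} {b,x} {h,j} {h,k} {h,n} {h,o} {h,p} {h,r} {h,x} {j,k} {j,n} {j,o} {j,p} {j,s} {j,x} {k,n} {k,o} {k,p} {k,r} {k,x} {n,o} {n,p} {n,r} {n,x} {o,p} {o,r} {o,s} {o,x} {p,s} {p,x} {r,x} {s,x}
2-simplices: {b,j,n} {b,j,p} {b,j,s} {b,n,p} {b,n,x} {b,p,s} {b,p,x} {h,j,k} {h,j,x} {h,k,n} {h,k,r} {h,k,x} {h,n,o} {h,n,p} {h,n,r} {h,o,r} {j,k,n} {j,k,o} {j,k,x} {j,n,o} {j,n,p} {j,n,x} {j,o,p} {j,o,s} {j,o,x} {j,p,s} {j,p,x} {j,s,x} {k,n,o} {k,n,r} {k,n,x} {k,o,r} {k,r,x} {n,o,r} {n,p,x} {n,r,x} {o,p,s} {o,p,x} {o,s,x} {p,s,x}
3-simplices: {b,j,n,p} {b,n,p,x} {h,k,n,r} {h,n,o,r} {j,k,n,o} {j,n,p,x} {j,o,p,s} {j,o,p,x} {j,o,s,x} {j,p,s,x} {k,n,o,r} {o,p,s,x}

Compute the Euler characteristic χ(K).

n_0=10 n_1=37 n_2=40 n_3=12
χ=+10−37+40−12=1

χ(K)=1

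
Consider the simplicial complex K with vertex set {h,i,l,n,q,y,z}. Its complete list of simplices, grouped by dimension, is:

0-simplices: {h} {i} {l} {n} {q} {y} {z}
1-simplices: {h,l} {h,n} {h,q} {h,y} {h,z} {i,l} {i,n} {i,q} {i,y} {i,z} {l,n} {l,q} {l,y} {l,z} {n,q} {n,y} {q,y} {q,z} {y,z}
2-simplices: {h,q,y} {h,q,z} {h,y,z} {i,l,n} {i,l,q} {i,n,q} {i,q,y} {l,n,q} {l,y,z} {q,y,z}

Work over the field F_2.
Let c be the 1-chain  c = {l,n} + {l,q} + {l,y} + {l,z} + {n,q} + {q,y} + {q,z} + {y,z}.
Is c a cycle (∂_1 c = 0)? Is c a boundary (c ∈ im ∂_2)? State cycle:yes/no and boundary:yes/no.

n_0=7 n_1=19 n_2=10  [Z2]
∂1: piv[hl,hn,hq,hy,hz,il] rk=6  ker:in,iq,iy,iz,ln,lq,ly,lz,nq,ny,qy,qz,yz
∂2: piv[hqy,hqz,hyz,iln,ilq,inq,iqy,lyz] rk=8  ker:lnq,qyz
∂1c = {y} + {z}

cycle:no boundary:no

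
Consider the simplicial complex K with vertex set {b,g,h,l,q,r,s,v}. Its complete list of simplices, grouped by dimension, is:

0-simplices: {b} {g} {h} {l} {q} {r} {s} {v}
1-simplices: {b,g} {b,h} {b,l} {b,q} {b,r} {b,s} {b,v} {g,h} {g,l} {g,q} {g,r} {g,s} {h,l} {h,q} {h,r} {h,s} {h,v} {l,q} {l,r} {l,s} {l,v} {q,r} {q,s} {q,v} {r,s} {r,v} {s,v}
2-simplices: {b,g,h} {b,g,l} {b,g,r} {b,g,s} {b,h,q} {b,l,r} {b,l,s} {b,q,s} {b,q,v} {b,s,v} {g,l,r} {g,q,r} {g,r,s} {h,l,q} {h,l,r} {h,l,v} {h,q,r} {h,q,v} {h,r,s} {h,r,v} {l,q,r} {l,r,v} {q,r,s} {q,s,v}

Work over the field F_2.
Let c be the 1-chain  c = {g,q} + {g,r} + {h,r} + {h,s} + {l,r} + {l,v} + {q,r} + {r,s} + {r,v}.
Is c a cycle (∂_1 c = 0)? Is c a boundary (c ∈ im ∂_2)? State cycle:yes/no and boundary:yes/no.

cycle:yes boundary:yes

n_0=8 n_1=27 n_2=24  [Z2]
∂1: piv[bg,bh,bl,bq,br,bs,bv] rk=7  ker:gh,gl,gq,gr,gs,hl,hq,hr,hs,hv,lq,lr,ls,lv,qr,qs,qv,rs,rv,sv
∂2: piv[bgh,bgl,bgr,bgs,bhq,blr,bls,bqs,bqv,bsv,gqr,grs,hlq,hlr,hlv,hqr,hqv,hrs,hrv,qrs] rk=20  ker:glr,lqr,lrv,qsv
∂1c = 0
c vs im∂2: reduces to 0 ⇒ boundary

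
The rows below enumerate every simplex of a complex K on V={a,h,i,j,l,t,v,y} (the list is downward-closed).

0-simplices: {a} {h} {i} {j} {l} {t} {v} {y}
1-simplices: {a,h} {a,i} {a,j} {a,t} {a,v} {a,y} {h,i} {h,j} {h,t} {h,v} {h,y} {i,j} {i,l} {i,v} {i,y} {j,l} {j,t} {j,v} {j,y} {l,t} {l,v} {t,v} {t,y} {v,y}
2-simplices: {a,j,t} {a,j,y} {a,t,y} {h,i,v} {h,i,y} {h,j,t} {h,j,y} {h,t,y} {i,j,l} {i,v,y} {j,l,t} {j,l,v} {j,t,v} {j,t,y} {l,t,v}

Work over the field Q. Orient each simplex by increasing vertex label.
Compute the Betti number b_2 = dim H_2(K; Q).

n_0=8 n_1=24 n_2=15  [Q]
∂1: piv[ah,ai,aj,at,av,ay,il] rk=7  ker:hi,hj,ht,hv,hy,ij,iv,iy,jl,jt,jv,jy,lt,lv,tv,ty,vy
∂2: piv[ajt,ajy,aty,hiv,hiy,hjt,hjy,ijl,ivy,jlt,jlv,jtv] rk=12  ker:hty,jty,ltv
b_2=(15−12)−0=3

b_2=3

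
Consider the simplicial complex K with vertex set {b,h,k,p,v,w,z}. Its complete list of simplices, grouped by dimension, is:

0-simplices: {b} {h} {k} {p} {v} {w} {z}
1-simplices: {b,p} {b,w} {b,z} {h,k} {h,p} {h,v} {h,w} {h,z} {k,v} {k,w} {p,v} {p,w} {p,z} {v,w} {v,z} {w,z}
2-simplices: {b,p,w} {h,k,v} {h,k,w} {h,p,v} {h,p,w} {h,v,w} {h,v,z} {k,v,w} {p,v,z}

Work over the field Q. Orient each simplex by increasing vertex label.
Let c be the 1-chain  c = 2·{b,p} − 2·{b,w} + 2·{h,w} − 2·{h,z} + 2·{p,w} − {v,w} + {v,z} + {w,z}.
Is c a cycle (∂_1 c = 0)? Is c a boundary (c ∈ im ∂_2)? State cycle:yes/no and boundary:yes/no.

n_0=7 n_1=16 n_2=9  [Q]
∂1: piv[bp,bw,bz,hk,hp,hv] rk=6  ker:hw,hz,kv,kw,pv,pw,pz,vw,vz,wz
∂2: piv[bpw,hkv,hkw,hpv,hpw,hvw,hvz,pvz] rk=8  ker:kvw
∂1c = 0
c vs im∂2: residual ≠ 0 ⇒ not boundary

cycle:yes boundary:no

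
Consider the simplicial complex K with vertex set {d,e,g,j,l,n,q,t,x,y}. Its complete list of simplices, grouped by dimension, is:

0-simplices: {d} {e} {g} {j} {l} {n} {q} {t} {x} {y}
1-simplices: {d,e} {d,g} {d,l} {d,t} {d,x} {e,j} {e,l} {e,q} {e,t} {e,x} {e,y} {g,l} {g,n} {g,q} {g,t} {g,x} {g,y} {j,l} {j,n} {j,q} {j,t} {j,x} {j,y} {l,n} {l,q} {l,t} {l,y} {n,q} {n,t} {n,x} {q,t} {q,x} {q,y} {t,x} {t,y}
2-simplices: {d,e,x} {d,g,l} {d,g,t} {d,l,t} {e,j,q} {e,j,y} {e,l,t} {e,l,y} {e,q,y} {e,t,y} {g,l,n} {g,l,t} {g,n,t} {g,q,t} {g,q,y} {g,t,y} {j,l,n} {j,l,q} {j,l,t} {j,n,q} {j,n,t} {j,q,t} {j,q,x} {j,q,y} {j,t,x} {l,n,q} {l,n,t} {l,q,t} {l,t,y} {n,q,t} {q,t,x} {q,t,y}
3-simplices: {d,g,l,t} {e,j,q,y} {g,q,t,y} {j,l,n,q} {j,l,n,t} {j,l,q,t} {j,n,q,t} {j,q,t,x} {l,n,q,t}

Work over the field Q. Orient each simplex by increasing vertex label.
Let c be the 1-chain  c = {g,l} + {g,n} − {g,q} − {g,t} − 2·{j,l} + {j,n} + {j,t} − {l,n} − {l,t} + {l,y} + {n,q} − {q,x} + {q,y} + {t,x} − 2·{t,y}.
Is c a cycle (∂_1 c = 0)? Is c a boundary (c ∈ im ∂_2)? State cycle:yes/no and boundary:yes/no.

n_0=10 n_1=35 n_2=32 n_3=9  [Q]
∂1: piv[de,dg,dl,dt,dx,ej,eq,ey,gn] rk=9  ker:el,et,ex,gl,gq,gt,gx,gy,jl,jn,jq,jt,jx,jy,ln,lq,lt,ly,nq,nt,nx,qt,qx,qy,tx,ty
∂2: piv[dex,dgl,dgt,dlt,ejq,ejy,elt,ely,eqy,ety,gln,gnt,gqt,gqy,gty,jln,jlq,jlt,jnq,jqt,jqx,jtx] rk=22  ker:glt,jnt,jqy,lnq,lnt,lqt,lty,nqt,qtx,qty
∂3: piv[dglt,ejqy,gqty,jlnq,jlnt,jlqt,jnqt,jqtx] rk=8  ker:lnqt
∂1c = 0
c vs im∂2: reduces to 0 ⇒ boundary

cycle:yes boundary:yes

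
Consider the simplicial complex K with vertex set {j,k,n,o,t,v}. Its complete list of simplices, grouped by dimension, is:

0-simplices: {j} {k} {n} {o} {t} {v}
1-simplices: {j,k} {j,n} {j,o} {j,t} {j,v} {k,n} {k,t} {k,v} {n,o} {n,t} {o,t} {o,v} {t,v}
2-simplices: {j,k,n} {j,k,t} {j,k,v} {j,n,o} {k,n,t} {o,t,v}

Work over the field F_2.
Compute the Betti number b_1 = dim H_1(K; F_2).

b_1=2

n_0=6 n_1=13 n_2=6  [Z2]
∂1: piv[jk,jn,jo,jt,jv] rk=5  ker:kn,kt,kv,no,nt,ot,ov,tv
∂2: piv[jkn,jkt,jkv,jno,knt,otv] rk=6
b_1=(13−5)−6=2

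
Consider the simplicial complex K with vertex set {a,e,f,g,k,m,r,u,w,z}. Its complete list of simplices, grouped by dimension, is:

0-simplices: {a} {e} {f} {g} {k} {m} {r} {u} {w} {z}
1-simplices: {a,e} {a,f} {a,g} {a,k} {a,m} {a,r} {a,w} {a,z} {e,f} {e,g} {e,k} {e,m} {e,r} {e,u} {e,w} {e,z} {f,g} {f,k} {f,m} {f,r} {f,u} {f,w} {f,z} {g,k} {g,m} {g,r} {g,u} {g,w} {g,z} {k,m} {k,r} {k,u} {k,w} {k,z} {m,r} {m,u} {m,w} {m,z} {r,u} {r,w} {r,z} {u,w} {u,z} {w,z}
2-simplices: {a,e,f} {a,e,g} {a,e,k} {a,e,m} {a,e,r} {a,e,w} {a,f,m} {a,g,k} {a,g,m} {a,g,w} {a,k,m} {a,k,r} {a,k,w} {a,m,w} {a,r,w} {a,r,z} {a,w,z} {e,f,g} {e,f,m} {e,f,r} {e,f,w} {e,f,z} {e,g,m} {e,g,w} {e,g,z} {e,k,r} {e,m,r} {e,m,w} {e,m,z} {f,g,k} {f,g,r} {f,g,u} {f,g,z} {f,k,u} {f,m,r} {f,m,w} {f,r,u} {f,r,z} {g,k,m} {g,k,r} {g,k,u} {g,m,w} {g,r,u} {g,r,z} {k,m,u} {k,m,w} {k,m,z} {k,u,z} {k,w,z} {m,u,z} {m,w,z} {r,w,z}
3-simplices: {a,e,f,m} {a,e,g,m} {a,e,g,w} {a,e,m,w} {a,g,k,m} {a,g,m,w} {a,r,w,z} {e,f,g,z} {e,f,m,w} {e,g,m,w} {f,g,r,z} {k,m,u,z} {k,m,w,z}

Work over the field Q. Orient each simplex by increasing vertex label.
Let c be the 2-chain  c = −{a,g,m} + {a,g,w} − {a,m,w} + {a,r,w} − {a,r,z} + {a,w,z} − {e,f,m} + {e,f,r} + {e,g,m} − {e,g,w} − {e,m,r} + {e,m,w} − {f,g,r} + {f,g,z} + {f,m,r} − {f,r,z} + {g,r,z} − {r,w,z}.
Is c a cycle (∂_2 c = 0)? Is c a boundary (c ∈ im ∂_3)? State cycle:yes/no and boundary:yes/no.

cycle:yes boundary:no

n_0=10 n_1=44 n_2=52 n_3=13  [Q]
∂1: piv[ae,af,ag,ak,am,ar,aw,az,eu] rk=9  ker:ef,eg,ek,em,er,ew,ez,fg,fk,fm,fr,fu,fw,fz,gk,gm,gr,gu,gw,gz,km,kr,ku,kw,kz,mr,mu,mw,mz,ru,rw,rz,uw,uz,wz
∂2: piv[aef,aeg,aek,aem,aer,aew,afm,agk,agm,agw,akm,akr,akw,amw,arw,arz,awz,efg,efr,efw,efz,egz,emr,emz,fgk,fgr,fgu,fku,fru,frz,kmu,kmz,kuz] rk=33  ker:efm,egm,egw,ekr,emw,fgz,fmr,fmw,gkm,gkr,gku,gmw,gru,grz,kmw,kwz,muz,mwz,rwz
∂3: piv[aefm,aegm,aegw,aemw,agkm,agmw,arwz,efgz,efmw,fgrz,kmuz,kmwz] rk=12  ker:egmw
∂2c = 0
c vs im∂3: residual ≠ 0 ⇒ not boundary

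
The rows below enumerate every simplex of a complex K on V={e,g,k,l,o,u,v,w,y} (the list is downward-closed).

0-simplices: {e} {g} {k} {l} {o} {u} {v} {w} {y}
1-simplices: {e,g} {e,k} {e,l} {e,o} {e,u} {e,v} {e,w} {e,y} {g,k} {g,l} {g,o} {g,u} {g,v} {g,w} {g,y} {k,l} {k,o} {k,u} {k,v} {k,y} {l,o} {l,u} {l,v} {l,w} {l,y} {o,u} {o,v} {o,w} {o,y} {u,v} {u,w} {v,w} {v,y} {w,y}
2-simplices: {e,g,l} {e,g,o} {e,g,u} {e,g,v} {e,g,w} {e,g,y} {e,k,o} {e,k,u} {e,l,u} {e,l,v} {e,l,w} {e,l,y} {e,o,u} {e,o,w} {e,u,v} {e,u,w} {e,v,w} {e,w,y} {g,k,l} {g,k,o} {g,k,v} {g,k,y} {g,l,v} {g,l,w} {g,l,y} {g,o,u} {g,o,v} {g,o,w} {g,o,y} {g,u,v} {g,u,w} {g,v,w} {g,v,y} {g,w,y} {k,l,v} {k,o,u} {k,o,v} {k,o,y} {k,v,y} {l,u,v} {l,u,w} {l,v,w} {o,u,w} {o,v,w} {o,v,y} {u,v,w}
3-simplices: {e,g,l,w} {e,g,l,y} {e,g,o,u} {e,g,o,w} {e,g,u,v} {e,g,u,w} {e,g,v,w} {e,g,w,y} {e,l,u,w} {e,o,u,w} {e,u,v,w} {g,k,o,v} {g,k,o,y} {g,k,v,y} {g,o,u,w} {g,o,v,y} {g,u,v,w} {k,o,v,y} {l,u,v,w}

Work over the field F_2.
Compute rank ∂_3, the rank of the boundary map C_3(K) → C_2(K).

n_0=9 n_1=34 n_2=46 n_3=19  [Z2]
∂1: piv[eg,ek,el,eo,eu,ev,ew,ey] rk=8  ker:gk,gl,go,gu,gv,gw,gy,kl,ko,ku,kv,ky,lo,lu,lv,lw,ly,ou,ov,ow,oy,uv,uw,vw,vy,wy
∂2: piv[egl,ego,egu,egv,egw,egy,eko,eku,elu,elv,elw,ely,eou,eow,euv,euw,evw,ewy,gkl,gko,gkv,gky,gov,goy,gvy] rk=25  ker:glv,glw,gly,gou,gow,guv,guw,gvw,gwy,klv,kou,kov,koy,kvy,luv,luw,lvw,ouw,ovw,ovy,uvw
∂3: piv[eglw,egly,egou,egow,eguv,eguw,egvw,egwy,eluw,eouw,euvw,gkov,gkoy,gkvy,govy,luvw] rk=16  ker:gouw,guvw,kovy
rk∂_3=16

rank∂_3=16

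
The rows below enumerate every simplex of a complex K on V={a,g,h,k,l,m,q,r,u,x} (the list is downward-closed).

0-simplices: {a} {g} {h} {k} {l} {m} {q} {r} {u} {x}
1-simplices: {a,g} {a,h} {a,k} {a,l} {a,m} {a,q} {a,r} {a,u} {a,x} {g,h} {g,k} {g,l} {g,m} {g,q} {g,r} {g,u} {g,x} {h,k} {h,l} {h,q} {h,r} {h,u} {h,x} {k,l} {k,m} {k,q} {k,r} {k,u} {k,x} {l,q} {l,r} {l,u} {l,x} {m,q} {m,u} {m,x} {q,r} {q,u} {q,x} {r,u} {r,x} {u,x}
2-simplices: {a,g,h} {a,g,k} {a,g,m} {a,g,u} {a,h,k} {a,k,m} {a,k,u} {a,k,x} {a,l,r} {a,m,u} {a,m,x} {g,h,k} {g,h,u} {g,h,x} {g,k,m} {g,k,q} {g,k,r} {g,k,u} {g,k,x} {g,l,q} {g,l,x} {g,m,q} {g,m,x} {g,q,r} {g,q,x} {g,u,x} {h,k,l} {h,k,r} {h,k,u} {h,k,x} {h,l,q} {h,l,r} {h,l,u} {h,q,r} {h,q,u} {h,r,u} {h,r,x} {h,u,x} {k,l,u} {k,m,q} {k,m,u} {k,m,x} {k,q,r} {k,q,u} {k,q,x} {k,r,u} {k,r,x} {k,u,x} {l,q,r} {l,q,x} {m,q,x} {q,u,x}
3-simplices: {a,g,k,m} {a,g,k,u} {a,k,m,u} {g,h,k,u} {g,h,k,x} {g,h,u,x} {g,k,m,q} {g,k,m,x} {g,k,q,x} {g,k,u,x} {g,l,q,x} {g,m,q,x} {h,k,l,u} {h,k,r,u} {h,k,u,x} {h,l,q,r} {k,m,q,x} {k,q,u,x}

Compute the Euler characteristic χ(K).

χ(K)=2

n_0=10 n_1=42 n_2=52 n_3=18
χ=+10−42+52−18=2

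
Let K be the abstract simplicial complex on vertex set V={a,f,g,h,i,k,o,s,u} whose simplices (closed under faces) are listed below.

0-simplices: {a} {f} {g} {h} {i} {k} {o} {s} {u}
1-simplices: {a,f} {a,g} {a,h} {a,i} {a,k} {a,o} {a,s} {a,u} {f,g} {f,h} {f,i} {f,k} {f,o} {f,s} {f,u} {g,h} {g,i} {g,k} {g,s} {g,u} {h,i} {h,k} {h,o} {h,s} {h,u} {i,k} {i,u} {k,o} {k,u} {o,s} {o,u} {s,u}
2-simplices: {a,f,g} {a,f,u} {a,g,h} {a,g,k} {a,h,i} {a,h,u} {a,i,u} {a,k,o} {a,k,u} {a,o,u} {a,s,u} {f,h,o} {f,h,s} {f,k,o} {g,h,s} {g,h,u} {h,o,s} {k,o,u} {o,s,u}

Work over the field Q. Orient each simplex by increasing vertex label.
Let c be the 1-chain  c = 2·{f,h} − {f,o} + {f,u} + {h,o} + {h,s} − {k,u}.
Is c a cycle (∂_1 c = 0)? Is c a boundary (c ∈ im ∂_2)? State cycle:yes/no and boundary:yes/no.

cycle:no boundary:no

n_0=9 n_1=32 n_2=19  [Q]
∂1: piv[af,ag,ah,ai,ak,ao,as,au] rk=8  ker:fg,fh,fi,fk,fo,fs,fu,gh,gi,gk,gs,gu,hi,hk,ho,hs,hu,ik,iu,ko,ku,os,ou,su
∂2: piv[afg,afu,agh,agk,ahi,ahu,aiu,ako,aku,aou,asu,fho,fhs,fko,ghs,ghu,hos,osu] rk=18  ker:kou
∂1c = −2·{f} + {k} + {s}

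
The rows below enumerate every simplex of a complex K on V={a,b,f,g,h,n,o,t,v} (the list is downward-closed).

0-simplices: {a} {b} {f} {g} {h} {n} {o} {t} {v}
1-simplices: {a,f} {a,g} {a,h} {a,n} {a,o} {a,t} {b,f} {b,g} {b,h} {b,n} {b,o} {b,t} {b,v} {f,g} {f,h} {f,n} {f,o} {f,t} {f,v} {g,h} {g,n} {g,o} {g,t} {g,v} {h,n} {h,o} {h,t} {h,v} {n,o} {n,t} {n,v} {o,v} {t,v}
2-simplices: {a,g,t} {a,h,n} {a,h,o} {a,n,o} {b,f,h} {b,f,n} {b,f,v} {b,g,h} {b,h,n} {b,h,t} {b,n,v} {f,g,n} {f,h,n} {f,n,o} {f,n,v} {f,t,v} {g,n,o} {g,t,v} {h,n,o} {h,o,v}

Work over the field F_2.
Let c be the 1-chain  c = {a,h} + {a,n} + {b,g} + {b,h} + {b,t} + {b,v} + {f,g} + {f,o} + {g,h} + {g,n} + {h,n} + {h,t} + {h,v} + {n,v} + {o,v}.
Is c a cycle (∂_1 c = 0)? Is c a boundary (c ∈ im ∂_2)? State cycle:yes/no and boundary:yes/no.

n_0=9 n_1=33 n_2=20  [Z2]
∂1: piv[af,ag,ah,an,ao,at,bf,bv] rk=8  ker:bg,bh,bn,bo,bt,fg,fh,fn,fo,ft,fv,gh,gn,go,gt,gv,hn,ho,ht,hv,no,nt,nv,ov,tv
∂2: piv[agt,ahn,aho,ano,bfh,bfn,bfv,bgh,bhn,bht,bnv,fgn,fno,ftv,gno,gtv,hov] rk=17  ker:fhn,fnv,hno
∂1c = 0
c vs im∂2: reduces to 0 ⇒ boundary

cycle:yes boundary:yes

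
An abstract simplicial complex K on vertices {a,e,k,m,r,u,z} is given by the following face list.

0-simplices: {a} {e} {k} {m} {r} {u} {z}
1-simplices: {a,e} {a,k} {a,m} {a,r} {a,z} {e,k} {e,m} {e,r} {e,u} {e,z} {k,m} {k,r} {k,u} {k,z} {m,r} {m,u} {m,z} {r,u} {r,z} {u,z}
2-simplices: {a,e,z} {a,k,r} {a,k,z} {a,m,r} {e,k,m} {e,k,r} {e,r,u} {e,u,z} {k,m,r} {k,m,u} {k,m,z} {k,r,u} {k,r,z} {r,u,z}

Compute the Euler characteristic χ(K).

n_0=7 n_1=20 n_2=14
χ=+7−20+14=1

χ(K)=1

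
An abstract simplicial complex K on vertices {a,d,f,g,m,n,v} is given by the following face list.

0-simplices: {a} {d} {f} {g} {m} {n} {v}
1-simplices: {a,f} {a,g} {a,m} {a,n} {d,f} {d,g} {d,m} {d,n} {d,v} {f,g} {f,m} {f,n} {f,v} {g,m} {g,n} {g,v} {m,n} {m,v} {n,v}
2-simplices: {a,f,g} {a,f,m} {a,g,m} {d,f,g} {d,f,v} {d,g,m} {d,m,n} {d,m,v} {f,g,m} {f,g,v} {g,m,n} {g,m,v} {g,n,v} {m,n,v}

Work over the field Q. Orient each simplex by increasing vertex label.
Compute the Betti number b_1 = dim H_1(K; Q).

b_1=2

n_0=7 n_1=19 n_2=14  [Q]
∂1: piv[af,ag,am,an,df,dv] rk=6  ker:dg,dm,dn,fg,fm,fn,fv,gm,gn,gv,mn,mv,nv
∂2: piv[afg,afm,agm,dfg,dfv,dgm,dmn,dmv,fgv,gmn,gnv] rk=11  ker:fgm,gmv,mnv
b_1=(19−6)−11=2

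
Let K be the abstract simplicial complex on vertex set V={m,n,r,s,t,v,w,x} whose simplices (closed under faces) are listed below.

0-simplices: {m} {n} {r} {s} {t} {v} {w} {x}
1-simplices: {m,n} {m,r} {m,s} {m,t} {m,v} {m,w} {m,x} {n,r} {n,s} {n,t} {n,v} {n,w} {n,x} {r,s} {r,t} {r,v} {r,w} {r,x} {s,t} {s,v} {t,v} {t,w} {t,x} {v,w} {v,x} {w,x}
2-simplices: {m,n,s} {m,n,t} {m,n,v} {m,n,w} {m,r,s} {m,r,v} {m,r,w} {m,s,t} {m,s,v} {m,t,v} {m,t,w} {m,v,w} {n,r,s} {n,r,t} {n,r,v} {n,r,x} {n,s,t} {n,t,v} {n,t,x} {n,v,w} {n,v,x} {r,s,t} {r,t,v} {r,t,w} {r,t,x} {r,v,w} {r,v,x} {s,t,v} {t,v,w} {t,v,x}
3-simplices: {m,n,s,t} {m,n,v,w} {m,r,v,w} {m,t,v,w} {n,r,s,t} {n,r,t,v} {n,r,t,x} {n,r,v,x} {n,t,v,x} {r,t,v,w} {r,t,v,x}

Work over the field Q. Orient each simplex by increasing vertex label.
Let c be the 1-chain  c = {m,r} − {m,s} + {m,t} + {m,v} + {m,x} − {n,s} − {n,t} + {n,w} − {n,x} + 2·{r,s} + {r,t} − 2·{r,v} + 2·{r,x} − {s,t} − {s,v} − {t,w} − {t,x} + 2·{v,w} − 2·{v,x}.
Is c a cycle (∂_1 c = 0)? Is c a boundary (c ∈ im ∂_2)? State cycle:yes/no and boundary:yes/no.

cycle:no boundary:no

n_0=8 n_1=26 n_2=30 n_3=11  [Q]
∂1: piv[mn,mr,ms,mt,mv,mw,mx] rk=7  ker:nr,ns,nt,nv,nw,nx,rs,rt,rv,rw,rx,st,sv,tv,tw,tx,vw,vx,wx
∂2: piv[mns,mnt,mnv,mnw,mrs,mrv,mrw,mst,msv,mtv,mtw,mvw,nrs,nrt,nrx,ntx,nvx] rk=17  ker:nrv,nst,ntv,nvw,rst,rtv,rtw,rtx,rvw,rvx,stv,tvw,tvx
∂3: piv[mnst,mnvw,mrvw,mtvw,nrst,nrtv,nrtx,nrvx,ntvx,rtvw] rk=10  ker:rtvx
∂1c = −3·{m} + 2·{n} − 2·{r} + 2·{s} + 2·{t} − 2·{v} + 2·{w} − {x}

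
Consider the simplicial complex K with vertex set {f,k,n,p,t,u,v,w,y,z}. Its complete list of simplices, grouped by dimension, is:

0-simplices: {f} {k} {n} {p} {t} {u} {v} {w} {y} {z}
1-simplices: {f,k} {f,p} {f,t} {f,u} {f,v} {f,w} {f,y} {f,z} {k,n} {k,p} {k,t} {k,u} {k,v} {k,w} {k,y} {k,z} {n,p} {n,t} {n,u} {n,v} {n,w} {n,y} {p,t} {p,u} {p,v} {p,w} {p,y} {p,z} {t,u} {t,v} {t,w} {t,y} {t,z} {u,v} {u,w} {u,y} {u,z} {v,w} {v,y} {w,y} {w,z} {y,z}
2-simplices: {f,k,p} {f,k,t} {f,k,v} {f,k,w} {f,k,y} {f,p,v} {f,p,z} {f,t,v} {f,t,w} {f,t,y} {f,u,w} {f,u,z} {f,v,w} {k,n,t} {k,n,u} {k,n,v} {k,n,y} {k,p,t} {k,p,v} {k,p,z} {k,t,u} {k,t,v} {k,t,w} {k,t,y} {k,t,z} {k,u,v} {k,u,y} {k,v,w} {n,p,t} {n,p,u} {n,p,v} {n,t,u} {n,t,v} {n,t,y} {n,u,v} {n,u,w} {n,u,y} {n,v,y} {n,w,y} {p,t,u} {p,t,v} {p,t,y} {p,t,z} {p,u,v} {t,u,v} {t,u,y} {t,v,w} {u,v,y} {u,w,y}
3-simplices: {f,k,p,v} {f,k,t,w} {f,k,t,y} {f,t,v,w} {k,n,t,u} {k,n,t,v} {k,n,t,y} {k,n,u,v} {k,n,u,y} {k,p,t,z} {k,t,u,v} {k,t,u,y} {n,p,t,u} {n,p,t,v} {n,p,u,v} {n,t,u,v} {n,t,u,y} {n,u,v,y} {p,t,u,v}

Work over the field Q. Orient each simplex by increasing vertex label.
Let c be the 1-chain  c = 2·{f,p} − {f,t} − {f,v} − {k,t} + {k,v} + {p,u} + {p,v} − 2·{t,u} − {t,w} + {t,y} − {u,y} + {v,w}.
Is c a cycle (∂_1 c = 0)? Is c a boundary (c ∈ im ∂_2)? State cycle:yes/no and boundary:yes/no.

n_0=10 n_1=42 n_2=49 n_3=19  [Q]
∂1: piv[fk,fp,ft,fu,fv,fw,fy,fz,kn] rk=9  ker:kp,kt,ku,kv,kw,ky,kz,np,nt,nu,nv,nw,ny,pt,pu,pv,pw,py,pz,tu,tv,tw,ty,tz,uv,uw,uy,uz,vw,vy,wy,wz,yz
∂2: piv[fkp,fkt,fkv,fkw,fky,fpv,fpz,ftv,ftw,fty,fuw,fuz,fvw,knt,knu,knv,kny,kpt,kpz,ktu,ktz,kuv,kuy,npt,npu,nuw,nvy,nwy,pty] rk=29  ker:kpv,ktv,ktw,kty,kvw,npv,ntu,ntv,nty,nuv,nuy,ptu,ptv,ptz,puv,tuv,tuy,tvw,uvy,uwy
∂3: piv[fkpv,fktw,fkty,ftvw,kntu,kntv,knty,knuv,knuy,kptz,ktuv,ktuy,nptu,nptv,npuv,nuvy] rk=16  ker:ntuv,ntuy,ptuv
∂1c = 0
c vs im∂2: reduces to 0 ⇒ boundary

cycle:yes boundary:yes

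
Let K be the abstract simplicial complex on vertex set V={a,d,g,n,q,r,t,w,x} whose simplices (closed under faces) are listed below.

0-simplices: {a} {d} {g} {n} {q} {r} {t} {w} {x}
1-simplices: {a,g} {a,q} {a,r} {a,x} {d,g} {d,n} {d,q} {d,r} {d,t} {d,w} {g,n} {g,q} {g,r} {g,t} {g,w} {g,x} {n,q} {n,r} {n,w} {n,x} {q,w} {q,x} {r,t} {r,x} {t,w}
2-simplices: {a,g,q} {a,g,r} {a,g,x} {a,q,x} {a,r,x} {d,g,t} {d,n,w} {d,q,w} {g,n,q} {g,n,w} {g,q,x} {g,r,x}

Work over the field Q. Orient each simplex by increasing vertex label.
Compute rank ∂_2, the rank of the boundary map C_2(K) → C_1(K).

rank∂_2=10

n_0=9 n_1=25 n_2=12  [Q]
∂1: piv[ag,aq,ar,ax,dg,dn,dt,dw] rk=8  ker:dq,dr,gn,gq,gr,gt,gw,gx,nq,nr,nw,nx,qw,qx,rt,rx,tw
∂2: piv[agq,agr,agx,aqx,arx,dgt,dnw,dqw,gnq,gnw] rk=10  ker:gqx,grx
rk∂_2=10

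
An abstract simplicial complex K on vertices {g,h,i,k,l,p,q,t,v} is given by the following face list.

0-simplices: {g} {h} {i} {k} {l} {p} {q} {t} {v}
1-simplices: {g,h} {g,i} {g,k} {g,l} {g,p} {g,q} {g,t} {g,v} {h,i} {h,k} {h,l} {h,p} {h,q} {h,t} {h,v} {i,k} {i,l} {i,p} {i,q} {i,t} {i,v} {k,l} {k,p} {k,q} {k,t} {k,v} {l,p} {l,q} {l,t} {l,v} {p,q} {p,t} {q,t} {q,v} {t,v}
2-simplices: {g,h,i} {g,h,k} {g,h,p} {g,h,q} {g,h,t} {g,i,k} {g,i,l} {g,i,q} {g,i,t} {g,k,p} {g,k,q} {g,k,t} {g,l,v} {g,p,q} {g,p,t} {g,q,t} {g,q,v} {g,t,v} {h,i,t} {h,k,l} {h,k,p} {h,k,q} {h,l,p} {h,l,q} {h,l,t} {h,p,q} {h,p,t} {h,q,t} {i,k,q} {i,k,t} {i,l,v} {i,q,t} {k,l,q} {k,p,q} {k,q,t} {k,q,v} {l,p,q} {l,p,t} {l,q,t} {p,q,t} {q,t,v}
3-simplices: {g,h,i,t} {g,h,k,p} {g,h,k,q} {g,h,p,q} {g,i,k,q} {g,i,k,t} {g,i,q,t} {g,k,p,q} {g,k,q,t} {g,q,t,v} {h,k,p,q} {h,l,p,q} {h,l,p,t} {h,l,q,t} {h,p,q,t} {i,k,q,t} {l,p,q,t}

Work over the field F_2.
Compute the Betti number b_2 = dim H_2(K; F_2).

b_2=3

n_0=9 n_1=35 n_2=41 n_3=17  [Z2]
∂1: piv[gh,gi,gk,gl,gp,gq,gt,gv] rk=8  ker:hi,hk,hl,hp,hq,ht,hv,ik,il,ip,iq,it,iv,kl,kp,kq,kt,kv,lp,lq,lt,lv,pq,pt,qt,qv,tv
∂2: piv[ghi,ghk,ghp,ghq,ght,gik,gil,giq,git,gkp,gkq,gkt,glv,gpq,gpt,gqt,gqv,gtv,hkl,hlp,hlq,hlt,ilv,kqv] rk=24  ker:hit,hkp,hkq,hpq,hpt,hqt,ikq,ikt,iqt,klq,kpq,kqt,lpq,lpt,lqt,pqt,qtv
∂3: piv[ghit,ghkp,ghkq,ghpq,gikq,gikt,giqt,gkpq,gkqt,gqtv,hlpq,hlpt,hlqt,hpqt] rk=14  ker:hkpq,ikqt,lpqt
b_2=(41−24)−14=3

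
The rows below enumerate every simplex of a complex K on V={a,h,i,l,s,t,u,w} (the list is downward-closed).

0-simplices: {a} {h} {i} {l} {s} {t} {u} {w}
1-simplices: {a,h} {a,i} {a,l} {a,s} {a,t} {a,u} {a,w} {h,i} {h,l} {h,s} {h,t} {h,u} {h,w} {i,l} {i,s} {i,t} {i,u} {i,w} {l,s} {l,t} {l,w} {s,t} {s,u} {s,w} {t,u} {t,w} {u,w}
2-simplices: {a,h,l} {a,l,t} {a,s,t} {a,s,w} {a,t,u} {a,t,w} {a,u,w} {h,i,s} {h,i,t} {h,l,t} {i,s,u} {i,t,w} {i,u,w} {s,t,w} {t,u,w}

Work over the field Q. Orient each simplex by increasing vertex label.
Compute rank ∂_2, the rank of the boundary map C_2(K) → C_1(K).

rank∂_2=13

n_0=8 n_1=27 n_2=15  [Q]
∂1: piv[ah,ai,al,as,at,au,aw] rk=7  ker:hi,hl,hs,ht,hu,hw,il,is,it,iu,iw,ls,lt,lw,st,su,sw,tu,tw,uw
∂2: piv[ahl,alt,ast,asw,atu,atw,auw,his,hit,hlt,isu,itw,iuw] rk=13  ker:stw,tuw
rk∂_2=13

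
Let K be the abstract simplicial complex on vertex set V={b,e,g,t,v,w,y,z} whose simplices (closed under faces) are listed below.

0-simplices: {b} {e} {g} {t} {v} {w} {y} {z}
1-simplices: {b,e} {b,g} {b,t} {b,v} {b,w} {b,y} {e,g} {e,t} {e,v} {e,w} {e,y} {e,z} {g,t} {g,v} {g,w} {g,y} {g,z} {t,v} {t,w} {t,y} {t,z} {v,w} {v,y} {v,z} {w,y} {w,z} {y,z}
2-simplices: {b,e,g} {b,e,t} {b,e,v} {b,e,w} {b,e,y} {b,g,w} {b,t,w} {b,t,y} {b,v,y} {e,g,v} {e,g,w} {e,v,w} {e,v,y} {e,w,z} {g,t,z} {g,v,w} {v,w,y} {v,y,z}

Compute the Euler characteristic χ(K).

χ(K)=-1

n_0=8 n_1=27 n_2=18
χ=+8−27+18=-1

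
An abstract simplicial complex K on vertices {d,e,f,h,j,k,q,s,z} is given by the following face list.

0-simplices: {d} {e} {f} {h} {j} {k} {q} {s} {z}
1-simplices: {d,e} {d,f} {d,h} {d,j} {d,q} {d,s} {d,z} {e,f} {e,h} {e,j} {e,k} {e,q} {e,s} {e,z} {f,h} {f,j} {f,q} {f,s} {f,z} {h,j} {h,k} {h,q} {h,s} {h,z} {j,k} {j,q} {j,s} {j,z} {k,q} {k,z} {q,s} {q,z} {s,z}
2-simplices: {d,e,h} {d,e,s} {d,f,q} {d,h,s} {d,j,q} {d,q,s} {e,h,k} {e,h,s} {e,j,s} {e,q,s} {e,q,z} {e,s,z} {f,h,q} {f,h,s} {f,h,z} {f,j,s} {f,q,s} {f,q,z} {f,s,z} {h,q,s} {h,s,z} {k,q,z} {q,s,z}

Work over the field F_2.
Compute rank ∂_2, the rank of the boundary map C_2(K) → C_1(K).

n_0=9 n_1=33 n_2=23  [Z2]
∂1: piv[de,df,dh,dj,dq,ds,dz,ek] rk=8  ker:ef,eh,ej,eq,es,ez,fh,fj,fq,fs,fz,hj,hk,hq,hs,hz,jk,jq,js,jz,kq,kz,qs,qz,sz
∂2: piv[deh,des,dfq,dhs,djq,dqs,ehk,ejs,eqs,eqz,esz,fhq,fhs,fhz,fjs,fqs,fqz,kqz] rk=18  ker:ehs,fsz,hqs,hsz,qsz
rk∂_2=18

rank∂_2=18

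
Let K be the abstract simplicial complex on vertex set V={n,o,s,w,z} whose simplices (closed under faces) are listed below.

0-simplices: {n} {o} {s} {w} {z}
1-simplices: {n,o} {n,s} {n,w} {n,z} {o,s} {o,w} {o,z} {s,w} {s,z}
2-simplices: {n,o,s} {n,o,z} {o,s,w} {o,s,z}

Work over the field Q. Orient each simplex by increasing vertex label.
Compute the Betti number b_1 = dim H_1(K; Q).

n_0=5 n_1=9 n_2=4  [Q]
∂1: piv[no,ns,nw,nz] rk=4  ker:os,ow,oz,sw,sz
∂2: piv[nos,noz,osw,osz] rk=4
b_1=(9−4)−4=1

b_1=1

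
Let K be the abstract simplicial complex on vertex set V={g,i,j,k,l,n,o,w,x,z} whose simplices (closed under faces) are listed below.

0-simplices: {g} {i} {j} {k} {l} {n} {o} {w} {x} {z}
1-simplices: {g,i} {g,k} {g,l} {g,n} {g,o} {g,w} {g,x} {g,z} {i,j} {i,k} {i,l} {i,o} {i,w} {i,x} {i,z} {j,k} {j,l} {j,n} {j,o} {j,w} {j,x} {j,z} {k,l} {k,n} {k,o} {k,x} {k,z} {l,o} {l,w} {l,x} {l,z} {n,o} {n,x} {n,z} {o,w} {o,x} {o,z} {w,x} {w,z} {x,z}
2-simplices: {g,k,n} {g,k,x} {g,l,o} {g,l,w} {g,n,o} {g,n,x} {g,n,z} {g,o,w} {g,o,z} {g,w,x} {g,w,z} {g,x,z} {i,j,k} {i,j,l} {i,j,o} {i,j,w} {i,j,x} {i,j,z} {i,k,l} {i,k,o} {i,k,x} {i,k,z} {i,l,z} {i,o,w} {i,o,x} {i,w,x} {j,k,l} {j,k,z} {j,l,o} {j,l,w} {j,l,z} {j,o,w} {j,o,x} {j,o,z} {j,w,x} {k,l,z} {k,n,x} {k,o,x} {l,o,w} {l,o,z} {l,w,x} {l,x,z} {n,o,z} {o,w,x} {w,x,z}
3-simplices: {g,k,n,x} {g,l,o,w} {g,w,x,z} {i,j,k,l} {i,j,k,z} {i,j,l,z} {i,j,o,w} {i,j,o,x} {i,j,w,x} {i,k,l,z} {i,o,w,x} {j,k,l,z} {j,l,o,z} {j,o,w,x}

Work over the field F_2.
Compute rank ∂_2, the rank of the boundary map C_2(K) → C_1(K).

rank∂_2=29

n_0=10 n_1=40 n_2=45 n_3=14  [Z2]
∂1: piv[gi,gk,gl,gn,go,gw,gx,gz,ij] rk=9  ker:ik,il,io,iw,ix,iz,jk,jl,jn,jo,jw,jx,jz,kl,kn,ko,kx,kz,lo,lw,lx,lz,no,nx,nz,ow,ox,oz,wx,wz,xz
∂2: piv[gkn,gkx,glo,glw,gno,gnx,gnz,gow,goz,gwx,gwz,gxz,ijk,ijl,ijo,ijw,ijx,ijz,ikl,iko,ikx,ikz,ilz,iow,iox,iwx,jlo,joz,lwx] rk=29  ker:jkl,jkz,jlw,jlz,jow,jox,jwx,klz,knx,kox,low,loz,lxz,noz,owx,wxz
∂3: piv[gknx,glow,gwxz,ijkl,ijkz,ijlz,ijow,ijox,ijwx,iklz,iowx,jloz] rk=12  ker:jklz,jowx
rk∂_2=29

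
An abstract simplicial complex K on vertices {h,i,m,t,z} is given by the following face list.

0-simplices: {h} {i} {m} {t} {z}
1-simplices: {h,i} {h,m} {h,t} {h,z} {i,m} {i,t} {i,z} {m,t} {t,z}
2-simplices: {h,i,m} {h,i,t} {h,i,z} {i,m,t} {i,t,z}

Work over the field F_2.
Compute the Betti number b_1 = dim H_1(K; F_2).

n_0=5 n_1=9 n_2=5  [Z2]
∂1: piv[hi,hm,ht,hz] rk=4  ker:im,it,iz,mt,tz
∂2: piv[him,hit,hiz,imt,itz] rk=5
b_1=(9−4)−5=0

b_1=0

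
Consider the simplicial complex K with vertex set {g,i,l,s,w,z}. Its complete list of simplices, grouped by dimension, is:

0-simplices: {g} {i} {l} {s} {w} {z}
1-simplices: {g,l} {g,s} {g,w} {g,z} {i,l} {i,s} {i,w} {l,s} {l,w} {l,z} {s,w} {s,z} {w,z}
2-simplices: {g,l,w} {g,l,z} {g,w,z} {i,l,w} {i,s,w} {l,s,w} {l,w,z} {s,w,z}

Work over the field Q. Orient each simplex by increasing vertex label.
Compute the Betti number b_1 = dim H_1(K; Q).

n_0=6 n_1=13 n_2=8  [Q]
∂1: piv[gl,gs,gw,gz,il] rk=5  ker:is,iw,ls,lw,lz,sw,sz,wz
∂2: piv[glw,glz,gwz,ilw,isw,lsw,swz] rk=7  ker:lwz
b_1=(13−5)−7=1

b_1=1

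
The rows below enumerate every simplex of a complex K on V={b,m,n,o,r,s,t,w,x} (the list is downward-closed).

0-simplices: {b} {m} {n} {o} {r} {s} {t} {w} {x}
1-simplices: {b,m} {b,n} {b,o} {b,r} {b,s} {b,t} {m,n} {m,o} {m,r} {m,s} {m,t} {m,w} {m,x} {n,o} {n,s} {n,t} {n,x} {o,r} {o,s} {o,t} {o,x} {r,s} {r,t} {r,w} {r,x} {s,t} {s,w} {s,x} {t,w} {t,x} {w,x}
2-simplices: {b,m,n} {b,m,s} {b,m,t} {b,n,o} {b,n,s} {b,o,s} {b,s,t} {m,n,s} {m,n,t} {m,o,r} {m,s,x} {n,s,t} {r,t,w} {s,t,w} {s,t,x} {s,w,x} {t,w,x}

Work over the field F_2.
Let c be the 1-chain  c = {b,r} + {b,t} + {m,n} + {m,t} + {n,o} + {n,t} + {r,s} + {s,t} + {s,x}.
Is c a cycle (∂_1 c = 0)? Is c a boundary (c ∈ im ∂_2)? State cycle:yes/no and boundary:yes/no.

n_0=9 n_1=31 n_2=17  [Z2]
∂1: piv[bm,bn,bo,br,bs,bt,mw,mx] rk=8  ker:mn,mo,mr,ms,mt,no,ns,nt,nx,or,os,ot,ox,rs,rt,rw,rx,st,sw,sx,tw,tx,wx
∂2: piv[bmn,bms,bmt,bno,bns,bos,bst,mnt,mor,msx,rtw,stw,stx,swx] rk=14  ker:mns,nst,twx
∂1c = {n} + {o} + {s} + {x}

cycle:no boundary:no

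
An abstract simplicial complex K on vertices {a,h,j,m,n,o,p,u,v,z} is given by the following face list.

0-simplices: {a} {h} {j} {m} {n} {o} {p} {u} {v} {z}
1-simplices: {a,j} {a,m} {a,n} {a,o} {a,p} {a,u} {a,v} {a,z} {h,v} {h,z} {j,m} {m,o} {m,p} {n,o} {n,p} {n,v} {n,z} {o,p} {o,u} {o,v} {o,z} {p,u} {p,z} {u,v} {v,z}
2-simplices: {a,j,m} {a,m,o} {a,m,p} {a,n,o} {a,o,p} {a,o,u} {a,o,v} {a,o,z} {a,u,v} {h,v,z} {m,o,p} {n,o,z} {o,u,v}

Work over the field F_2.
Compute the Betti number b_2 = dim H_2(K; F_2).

n_0=10 n_1=25 n_2=13  [Z2]
∂1: piv[aj,am,an,ao,ap,au,av,az,hv] rk=9  ker:hz,jm,mo,mp,no,np,nv,nz,op,ou,ov,oz,pu,pz,uv,vz
∂2: piv[ajm,amo,amp,ano,aop,aou,aov,aoz,auv,hvz,noz] rk=11  ker:mop,ouv
b_2=(13−11)−0=2

b_2=2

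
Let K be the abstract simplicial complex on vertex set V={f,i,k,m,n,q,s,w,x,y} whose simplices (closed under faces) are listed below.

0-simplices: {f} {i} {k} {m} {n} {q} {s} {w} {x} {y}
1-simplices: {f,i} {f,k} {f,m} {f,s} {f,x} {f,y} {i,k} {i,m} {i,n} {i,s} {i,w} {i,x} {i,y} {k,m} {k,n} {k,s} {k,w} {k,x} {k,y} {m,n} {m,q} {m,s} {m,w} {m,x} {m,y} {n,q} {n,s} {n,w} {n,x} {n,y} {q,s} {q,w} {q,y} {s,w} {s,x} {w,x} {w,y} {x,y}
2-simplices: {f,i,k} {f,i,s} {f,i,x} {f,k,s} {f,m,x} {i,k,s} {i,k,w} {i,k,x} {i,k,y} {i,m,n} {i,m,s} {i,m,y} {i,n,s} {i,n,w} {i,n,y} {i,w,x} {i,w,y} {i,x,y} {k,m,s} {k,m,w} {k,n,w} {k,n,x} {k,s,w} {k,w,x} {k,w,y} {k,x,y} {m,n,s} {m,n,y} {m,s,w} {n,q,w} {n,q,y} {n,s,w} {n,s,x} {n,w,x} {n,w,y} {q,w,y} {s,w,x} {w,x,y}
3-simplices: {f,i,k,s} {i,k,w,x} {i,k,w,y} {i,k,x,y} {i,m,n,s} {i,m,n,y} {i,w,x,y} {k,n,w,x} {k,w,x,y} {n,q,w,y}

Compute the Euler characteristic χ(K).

χ(K)=0

n_0=10 n_1=38 n_2=38 n_3=10
χ=+10−38+38−10=0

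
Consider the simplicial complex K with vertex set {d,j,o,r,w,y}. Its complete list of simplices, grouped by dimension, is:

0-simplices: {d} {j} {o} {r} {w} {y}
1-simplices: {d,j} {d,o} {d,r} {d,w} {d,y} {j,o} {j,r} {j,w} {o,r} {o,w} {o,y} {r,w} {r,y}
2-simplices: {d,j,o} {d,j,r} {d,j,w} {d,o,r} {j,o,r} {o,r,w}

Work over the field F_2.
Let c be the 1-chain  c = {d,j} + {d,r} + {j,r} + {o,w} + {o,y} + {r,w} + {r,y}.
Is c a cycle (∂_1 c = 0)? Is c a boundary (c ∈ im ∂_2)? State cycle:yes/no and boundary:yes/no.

n_0=6 n_1=13 n_2=6  [Z2]
∂1: piv[dj,do,dr,dw,dy] rk=5  ker:jo,jr,jw,or,ow,oy,rw,ry
∂2: piv[djo,djr,djw,dor,orw] rk=5  ker:jor
∂1c = 0
c vs im∂2: residual ≠ 0 ⇒ not boundary

cycle:yes boundary:no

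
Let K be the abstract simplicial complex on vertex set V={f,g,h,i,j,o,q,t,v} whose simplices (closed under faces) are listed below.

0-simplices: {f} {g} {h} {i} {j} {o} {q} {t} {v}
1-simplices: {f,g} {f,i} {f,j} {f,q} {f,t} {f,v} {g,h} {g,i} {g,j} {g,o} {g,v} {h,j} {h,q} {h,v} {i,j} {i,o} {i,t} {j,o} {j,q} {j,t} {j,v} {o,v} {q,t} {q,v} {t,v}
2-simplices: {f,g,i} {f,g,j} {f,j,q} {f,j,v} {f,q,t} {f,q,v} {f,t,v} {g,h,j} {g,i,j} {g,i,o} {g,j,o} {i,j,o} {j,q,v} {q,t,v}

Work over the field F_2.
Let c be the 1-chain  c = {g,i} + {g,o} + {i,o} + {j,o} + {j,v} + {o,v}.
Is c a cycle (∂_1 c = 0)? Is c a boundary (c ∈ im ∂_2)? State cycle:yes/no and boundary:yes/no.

n_0=9 n_1=25 n_2=14  [Z2]
∂1: piv[fg,fi,fj,fq,ft,fv,gh,go] rk=8  ker:gi,gj,gv,hj,hq,hv,ij,io,it,jo,jq,jt,jv,ov,qt,qv,tv
∂2: piv[fgi,fgj,fjq,fjv,fqt,fqv,ftv,ghj,gij,gio,gjo] rk=11  ker:ijo,jqv,qtv
∂1c = 0
c vs im∂2: residual ≠ 0 ⇒ not boundary

cycle:yes boundary:no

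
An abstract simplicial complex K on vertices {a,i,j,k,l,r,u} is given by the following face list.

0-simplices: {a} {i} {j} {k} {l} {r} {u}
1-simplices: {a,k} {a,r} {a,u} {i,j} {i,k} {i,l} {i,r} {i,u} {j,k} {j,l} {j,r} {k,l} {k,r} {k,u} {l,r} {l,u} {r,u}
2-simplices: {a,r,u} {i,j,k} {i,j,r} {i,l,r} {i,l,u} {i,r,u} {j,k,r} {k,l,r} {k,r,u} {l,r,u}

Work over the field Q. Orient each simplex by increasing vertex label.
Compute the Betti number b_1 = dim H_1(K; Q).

b_1=2

n_0=7 n_1=17 n_2=10  [Q]
∂1: piv[ak,ar,au,ij,ik,il] rk=6  ker:ir,iu,jk,jl,jr,kl,kr,ku,lr,lu,ru
∂2: piv[aru,ijk,ijr,ilr,ilu,iru,jkr,klr,kru] rk=9  ker:lru
b_1=(17−6)−9=2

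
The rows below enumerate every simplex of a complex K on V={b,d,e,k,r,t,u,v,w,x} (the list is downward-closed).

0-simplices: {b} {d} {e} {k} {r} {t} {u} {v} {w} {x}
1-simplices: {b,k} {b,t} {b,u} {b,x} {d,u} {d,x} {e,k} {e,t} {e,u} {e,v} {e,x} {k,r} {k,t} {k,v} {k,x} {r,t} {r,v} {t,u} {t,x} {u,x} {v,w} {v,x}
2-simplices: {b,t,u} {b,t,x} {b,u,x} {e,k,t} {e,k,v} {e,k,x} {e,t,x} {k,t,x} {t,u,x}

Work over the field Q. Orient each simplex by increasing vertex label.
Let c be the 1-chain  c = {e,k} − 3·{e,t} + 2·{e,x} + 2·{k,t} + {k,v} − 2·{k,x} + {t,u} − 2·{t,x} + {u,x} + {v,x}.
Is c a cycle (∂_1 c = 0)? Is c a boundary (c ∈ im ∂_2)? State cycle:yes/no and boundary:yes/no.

n_0=10 n_1=22 n_2=9  [Q]
∂1: piv[bk,bt,bu,bx,du,ek,ev,kr,vw] rk=9  ker:dx,et,eu,ex,kt,kv,kx,rt,rv,tu,tx,ux,vx
∂2: piv[btu,btx,bux,ekt,ekv,ekx,etx] rk=7  ker:ktx,tux
∂1c = 0
c vs im∂2: residual ≠ 0 ⇒ not boundary

cycle:yes boundary:no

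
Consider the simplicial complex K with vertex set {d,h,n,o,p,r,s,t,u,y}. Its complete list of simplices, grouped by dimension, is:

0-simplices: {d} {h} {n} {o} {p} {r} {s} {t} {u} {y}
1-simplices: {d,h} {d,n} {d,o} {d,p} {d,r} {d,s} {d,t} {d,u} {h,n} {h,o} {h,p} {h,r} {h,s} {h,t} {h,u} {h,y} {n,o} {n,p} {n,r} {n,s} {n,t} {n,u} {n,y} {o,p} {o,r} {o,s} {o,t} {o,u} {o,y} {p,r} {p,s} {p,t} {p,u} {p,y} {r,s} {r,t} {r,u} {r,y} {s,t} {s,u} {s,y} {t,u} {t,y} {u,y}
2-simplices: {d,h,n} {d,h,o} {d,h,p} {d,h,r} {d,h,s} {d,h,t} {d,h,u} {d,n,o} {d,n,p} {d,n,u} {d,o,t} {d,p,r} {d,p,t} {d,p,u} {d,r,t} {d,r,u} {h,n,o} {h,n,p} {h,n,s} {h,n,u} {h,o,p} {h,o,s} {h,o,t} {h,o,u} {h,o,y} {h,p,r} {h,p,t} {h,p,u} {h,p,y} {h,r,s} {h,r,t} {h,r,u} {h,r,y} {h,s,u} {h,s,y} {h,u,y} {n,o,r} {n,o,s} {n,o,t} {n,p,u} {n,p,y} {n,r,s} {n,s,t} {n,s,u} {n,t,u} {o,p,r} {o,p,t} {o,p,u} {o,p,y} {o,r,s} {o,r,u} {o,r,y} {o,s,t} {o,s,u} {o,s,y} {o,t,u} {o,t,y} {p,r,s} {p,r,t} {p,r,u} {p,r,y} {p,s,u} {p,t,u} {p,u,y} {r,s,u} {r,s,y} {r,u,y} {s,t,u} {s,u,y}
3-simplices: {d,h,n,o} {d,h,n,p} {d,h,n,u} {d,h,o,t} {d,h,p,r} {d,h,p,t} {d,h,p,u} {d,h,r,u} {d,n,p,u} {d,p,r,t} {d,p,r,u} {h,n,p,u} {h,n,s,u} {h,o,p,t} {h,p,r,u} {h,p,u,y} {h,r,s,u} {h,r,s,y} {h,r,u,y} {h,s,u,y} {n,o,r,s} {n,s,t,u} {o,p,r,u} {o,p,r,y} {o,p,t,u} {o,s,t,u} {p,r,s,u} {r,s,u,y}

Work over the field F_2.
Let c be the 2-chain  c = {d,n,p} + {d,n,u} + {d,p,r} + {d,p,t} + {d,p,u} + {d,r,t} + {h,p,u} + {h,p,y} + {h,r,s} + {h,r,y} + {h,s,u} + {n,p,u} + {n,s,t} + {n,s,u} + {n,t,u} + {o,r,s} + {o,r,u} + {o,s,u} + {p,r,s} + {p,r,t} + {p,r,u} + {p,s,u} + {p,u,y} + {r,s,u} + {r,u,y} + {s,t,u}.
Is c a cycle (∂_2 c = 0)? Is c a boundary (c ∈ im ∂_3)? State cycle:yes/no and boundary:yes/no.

n_0=10 n_1=44 n_2=69 n_3=28  [Z2]
∂1: piv[dh,dn,do,dp,dr,ds,dt,du,hy] rk=9  ker:hn,ho,hp,hr,hs,ht,hu,no,np,nr,ns,nt,nu,ny,op,or,os,ot,ou,oy,pr,ps,pt,pu,py,rs,rt,ru,ry,st,su,sy,tu,ty,uy
∂2: piv[dhn,dho,dhp,dhr,dhs,dht,dhu,dno,dnp,dnu,dot,dpr,dpt,dpu,drt,dru,hns,hop,hos,hou,hoy,hpy,hrs,hry,hsu,hsy,huy,nor,not,npy,nrs,nst,ntu,oty,prs] rk=35  ker:hno,hnp,hnu,hot,hpr,hpt,hpu,hrt,hru,nos,npu,nsu,opr,opt,opu,opy,ors,oru,ory,ost,osu,osy,otu,prt,pru,pry,psu,ptu,puy,rsu,rsy,ruy,stu,suy
∂3: piv[dhno,dhnp,dhnu,dhot,dhpr,dhpt,dhpu,dhru,dnpu,dprt,dpru,hnsu,hopt,hpuy,hrsu,hrsy,hruy,hsuy,nors,nstu,opru,opry,optu,ostu,prsu] rk=25  ker:hnpu,hpru,rsuy
∂2c = 0
c vs im∂3: residual ≠ 0 ⇒ not boundary

cycle:yes boundary:no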